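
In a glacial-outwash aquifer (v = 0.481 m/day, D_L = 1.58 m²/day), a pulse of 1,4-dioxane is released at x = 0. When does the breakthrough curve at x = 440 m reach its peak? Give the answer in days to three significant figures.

908 days

For the 1D instantaneous-source solution, setting ∂C/∂t = 0 at fixed x gives v²t² + 2Dt − x² = 0, so t = (√(D² + v²x²) − D)/v².
√(D² + v²x²) = √(1.58² + 0.481² × 440²) = 211.6; v² = 0.231361.
t = (211.6 − 1.58)/0.231361 = 908 days (vs. the pure-advection estimate x/v = 915 d).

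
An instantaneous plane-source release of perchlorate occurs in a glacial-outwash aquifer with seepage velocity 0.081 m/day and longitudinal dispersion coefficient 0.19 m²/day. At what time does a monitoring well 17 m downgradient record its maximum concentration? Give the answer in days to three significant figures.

183 days

For the 1D instantaneous-source solution, setting ∂C/∂t = 0 at fixed x gives v²t² + 2Dt − x² = 0, so t = (√(D² + v²x²) − D)/v².
√(D² + v²x²) = √(0.19² + 0.081² × 17²) = 1.390; v² = 0.006561.
t = (1.390 − 0.19)/0.006561 = 183 days (vs. the pure-advection estimate x/v = 210 d).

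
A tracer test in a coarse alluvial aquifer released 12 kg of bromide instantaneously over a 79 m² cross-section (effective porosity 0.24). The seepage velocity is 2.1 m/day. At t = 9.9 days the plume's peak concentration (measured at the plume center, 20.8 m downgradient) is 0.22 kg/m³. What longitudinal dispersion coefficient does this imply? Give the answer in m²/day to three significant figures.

At the plume center C_max = M/(n_e·A·√(4πDt)), so D = M²/(4πt·(n_e·A·C_max)²).
n_e·A·C_max = 0.24 × 79 × 0.22 = 4.171 kg/m.
D = 12²/(4π × 9.9 × 4.171²) = 0.0665 m²/day.

0.0665 m²/day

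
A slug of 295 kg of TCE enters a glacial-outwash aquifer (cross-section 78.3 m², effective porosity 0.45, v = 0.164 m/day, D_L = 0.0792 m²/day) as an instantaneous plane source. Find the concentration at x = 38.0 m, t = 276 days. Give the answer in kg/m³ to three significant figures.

0.276 kg/m³

For an instantaneous plane source, C(x,t) = M/(n_e·A·√(4πDt)) · exp(−(x−vt)²/(4Dt)), with n_e·A the pore (flow) area.
Plume center vt = 0.164 × 276 = 45.264 m, so the well at 38.0 m is 7.264 m upgradient of the peak.
√(4πDt) = 16.57 m, giving peak height M/(n_e·A·√(4πDt)) = 295/(0.45 × 78.3 × 16.57) = 0.5053 kg/m³.
(x−vt)²/(4Dt) = (-7.264)²/(4 × 0.0792 × 276) = 0.6035; exp(−0.6035) = 0.5469.
C = 0.5053 × 0.5469 = 0.276 kg/m³.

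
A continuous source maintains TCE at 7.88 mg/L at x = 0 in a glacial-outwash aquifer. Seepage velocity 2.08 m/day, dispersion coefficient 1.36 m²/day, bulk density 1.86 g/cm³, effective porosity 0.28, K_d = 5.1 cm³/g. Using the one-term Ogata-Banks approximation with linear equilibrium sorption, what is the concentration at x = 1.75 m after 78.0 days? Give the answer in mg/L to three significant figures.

6.94 mg/L

Retardation factor R = 1 + ρ_b·K_d/n = 1 + 1.86 × 5.1/0.28 = 34.88.
Sorption retards both mechanisms: v_R = v/R = 0.05963 m/day, D_R = D/R = 0.03899 m²/day.
v_R·t = 0.05963 × 78.0 = 4.65114 m; 2√(D_R t) = 3.488 m; argument = (1.75 − 4.65114)/3.488 = -0.8317.
C = C₀ × ½·erfc(-0.8317) = 7.88 × 0.8802 = 6.94 mg/L.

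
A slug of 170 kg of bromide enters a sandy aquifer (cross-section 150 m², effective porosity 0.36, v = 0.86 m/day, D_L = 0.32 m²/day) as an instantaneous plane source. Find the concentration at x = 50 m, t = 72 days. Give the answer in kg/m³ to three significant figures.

0.0396 kg/m³

For an instantaneous plane source, C(x,t) = M/(n_e·A·√(4πDt)) · exp(−(x−vt)²/(4Dt)), with n_e·A the pore (flow) area.
Plume center vt = 0.86 × 72 = 61.92 m, so the well at 50 m is 11.92 m upgradient of the peak.
√(4πDt) = 17.02 m, giving peak height M/(n_e·A·√(4πDt)) = 170/(0.36 × 150 × 17.02) = 0.1850 kg/m³.
(x−vt)²/(4Dt) = (-11.92)²/(4 × 0.32 × 72) = 1.542; exp(−1.542) = 0.2140.
C = 0.1850 × 0.2140 = 0.0396 kg/m³.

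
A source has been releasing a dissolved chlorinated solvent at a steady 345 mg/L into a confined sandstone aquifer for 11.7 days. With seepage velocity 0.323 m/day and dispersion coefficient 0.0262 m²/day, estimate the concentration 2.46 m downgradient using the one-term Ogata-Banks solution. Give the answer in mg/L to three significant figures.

For a continuous step input, C/C₀ ≈ ½·erfc((x−vt)/(2√(Dt))).
vt = 0.323 × 11.7 = 3.7791 m and 2√(Dt) = 2√(0.0262 × 11.7) = 1.107 m.
Argument (x−vt)/(2√(Dt)) = (2.46 − 3.7791)/1.107 = -1.192; ½·erfc(-1.192) = 0.9541.
C = 345 × 0.9541 = 329 mg/L.

329 mg/L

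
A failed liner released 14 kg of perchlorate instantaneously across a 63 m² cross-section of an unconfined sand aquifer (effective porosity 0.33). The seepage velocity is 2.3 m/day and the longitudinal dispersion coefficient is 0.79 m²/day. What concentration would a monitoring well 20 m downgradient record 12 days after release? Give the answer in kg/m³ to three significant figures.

For an instantaneous plane source, C(x,t) = M/(n_e·A·√(4πDt)) · exp(−(x−vt)²/(4Dt)), with n_e·A the pore (flow) area.
Plume center vt = 2.3 × 12 = 27.6 m, so the well at 20 m is 7.6 m upgradient of the peak.
√(4πDt) = 10.91 m, giving peak height M/(n_e·A·√(4πDt)) = 14/(0.33 × 63 × 10.91) = 0.06172 kg/m³.
(x−vt)²/(4Dt) = (-7.6)²/(4 × 0.79 × 12) = 1.523; exp(−1.523) = 0.2181.
C = 0.06172 × 0.2181 = 0.0135 kg/m³.

0.0135 kg/m³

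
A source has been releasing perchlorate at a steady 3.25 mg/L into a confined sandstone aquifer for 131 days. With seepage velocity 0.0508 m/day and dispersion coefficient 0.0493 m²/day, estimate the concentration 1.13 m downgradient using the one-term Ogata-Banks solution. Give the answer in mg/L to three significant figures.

For a continuous step input, C/C₀ ≈ ½·erfc((x−vt)/(2√(Dt))).
vt = 0.0508 × 131 = 6.6548 m and 2√(Dt) = 2√(0.0493 × 131) = 5.083 m.
Argument (x−vt)/(2√(Dt)) = (1.13 − 6.6548)/5.083 = -1.087; ½·erfc(-1.087) = 0.9379.
C = 3.25 × 0.9379 = 3.05 mg/L.

3.05 mg/L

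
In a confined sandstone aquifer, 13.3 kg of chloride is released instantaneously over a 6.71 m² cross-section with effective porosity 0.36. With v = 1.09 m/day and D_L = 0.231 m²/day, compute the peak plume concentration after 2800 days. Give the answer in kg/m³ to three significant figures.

0.0611 kg/m³

The peak of an instantaneous 1D plume sits at x = vt; there the Gaussian factor is 1 and C_max = M/(n_e·A·√(4πDt)), where n_e·A is the pore area the mass is dissolved in.
√(4πDt) = √(4π × 0.231 × 2800) = 90.16 m, so C_max = 13.3/(0.36 × 6.71 × 90.16) = 0.0611 kg/m³.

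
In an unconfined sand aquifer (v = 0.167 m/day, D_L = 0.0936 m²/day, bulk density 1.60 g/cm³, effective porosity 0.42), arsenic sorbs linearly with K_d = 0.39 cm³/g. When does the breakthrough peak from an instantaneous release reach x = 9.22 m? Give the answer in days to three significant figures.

Retardation factor R = 1 + ρ_b·K_d/n = 1 + 1.60 × 0.39/0.42 = 2.486.
Sorption retards both mechanisms: v_R = v/R = 0.06718 m/day, D_R = D/R = 0.03765 m²/day.
Peak time from v_R²t² + 2D_R t − x² = 0: t = (√(D_R² + v_R²x²) − D_R)/v_R².
√(D_R² + v_R²x²) = √(0.03765² + 0.06718² × 9.22²) = 0.6205; v_R² = 0.004513.
t = (0.6205 − 0.03765)/0.004513 = 129 days.

129 days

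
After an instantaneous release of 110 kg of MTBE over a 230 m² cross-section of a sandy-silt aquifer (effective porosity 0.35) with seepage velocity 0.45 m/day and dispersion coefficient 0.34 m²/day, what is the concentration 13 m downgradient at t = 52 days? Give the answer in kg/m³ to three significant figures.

For an instantaneous plane source, C(x,t) = M/(n_e·A·√(4πDt)) · exp(−(x−vt)²/(4Dt)), with n_e·A the pore (flow) area.
Plume center vt = 0.45 × 52 = 23.4 m, so the well at 13 m is 10.4 m upgradient of the peak.
√(4πDt) = 14.91 m, giving peak height M/(n_e·A·√(4πDt)) = 110/(0.35 × 230 × 14.91) = 0.09165 kg/m³.
(x−vt)²/(4Dt) = (-10.4)²/(4 × 0.34 × 52) = 1.529; exp(−1.529) = 0.2168.
C = 0.09165 × 0.2168 = 0.0199 kg/m³.

0.0199 kg/m³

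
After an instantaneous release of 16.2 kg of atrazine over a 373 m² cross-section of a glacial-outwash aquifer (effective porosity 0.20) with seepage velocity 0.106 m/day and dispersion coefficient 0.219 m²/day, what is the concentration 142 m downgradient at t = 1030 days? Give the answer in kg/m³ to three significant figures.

0.00124 kg/m³

For an instantaneous plane source, C(x,t) = M/(n_e·A·√(4πDt)) · exp(−(x−vt)²/(4Dt)), with n_e·A the pore (flow) area.
Plume center vt = 0.106 × 1030 = 109.18 m, so the well at 142 m is 32.82 m downgradient of the peak.
√(4πDt) = 53.24 m, giving peak height M/(n_e·A·√(4πDt)) = 16.2/(0.20 × 373 × 53.24) = 0.004079 kg/m³.
(x−vt)²/(4Dt) = (32.82)²/(4 × 0.219 × 1030) = 1.194; exp(−1.194) = 0.3030.
C = 0.004079 × 0.3030 = 0.00124 kg/m³.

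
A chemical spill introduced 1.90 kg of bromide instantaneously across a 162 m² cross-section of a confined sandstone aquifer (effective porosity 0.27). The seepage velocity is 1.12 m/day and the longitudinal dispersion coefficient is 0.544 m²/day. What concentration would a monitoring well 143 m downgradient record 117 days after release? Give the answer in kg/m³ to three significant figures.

For an instantaneous plane source, C(x,t) = M/(n_e·A·√(4πDt)) · exp(−(x−vt)²/(4Dt)), with n_e·A the pore (flow) area.
Plume center vt = 1.12 × 117 = 131.04 m, so the well at 143 m is 11.96 m downgradient of the peak.
√(4πDt) = 28.28 m, giving peak height M/(n_e·A·√(4πDt)) = 1.90/(0.27 × 162 × 28.28) = 0.001536 kg/m³.
(x−vt)²/(4Dt) = (11.96)²/(4 × 0.544 × 117) = 0.5618; exp(−0.5618) = 0.5702.
C = 0.001536 × 0.5702 = 0.000876 kg/m³.

0.000876 kg/m³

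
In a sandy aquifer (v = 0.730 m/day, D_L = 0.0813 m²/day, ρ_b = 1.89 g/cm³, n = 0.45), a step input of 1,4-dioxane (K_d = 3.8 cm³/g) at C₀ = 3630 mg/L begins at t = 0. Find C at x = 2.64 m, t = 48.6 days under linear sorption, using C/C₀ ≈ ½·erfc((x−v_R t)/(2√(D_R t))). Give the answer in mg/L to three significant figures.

Retardation factor R = 1 + ρ_b·K_d/n = 1 + 1.89 × 3.8/0.45 = 16.96.
Sorption retards both mechanisms: v_R = v/R = 0.04304 m/day, D_R = D/R = 0.004794 m²/day.
v_R·t = 0.04304 × 48.6 = 2.091744 m; 2√(D_R t) = 0.9654 m; argument = (2.64 − 2.091744)/0.9654 = 0.5679.
C = C₀ × ½·erfc(0.5679) = 3630 × 0.2109 = 766 mg/L.

766 mg/L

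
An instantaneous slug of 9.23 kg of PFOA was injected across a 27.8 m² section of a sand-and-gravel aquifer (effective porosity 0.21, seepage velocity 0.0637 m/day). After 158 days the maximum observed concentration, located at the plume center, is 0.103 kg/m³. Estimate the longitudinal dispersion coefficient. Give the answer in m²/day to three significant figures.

0.119 m²/day

At the plume center C_max = M/(n_e·A·√(4πDt)), so D = M²/(4πt·(n_e·A·C_max)²).
n_e·A·C_max = 0.21 × 27.8 × 0.103 = 0.6013 kg/m.
D = 9.23²/(4π × 158 × 0.6013²) = 0.119 m²/day.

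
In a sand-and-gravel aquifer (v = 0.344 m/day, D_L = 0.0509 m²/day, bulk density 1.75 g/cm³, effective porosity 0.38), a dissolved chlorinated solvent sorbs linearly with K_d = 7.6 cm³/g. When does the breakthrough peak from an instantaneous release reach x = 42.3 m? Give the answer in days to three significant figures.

Retardation factor R = 1 + ρ_b·K_d/n = 1 + 1.75 × 7.6/0.38 = 36.00.
Sorption retards both mechanisms: v_R = v/R = 0.009556 m/day, D_R = D/R = 0.001414 m²/day.
Peak time from v_R²t² + 2D_R t − x² = 0: t = (√(D_R² + v_R²x²) − D_R)/v_R².
√(D_R² + v_R²x²) = √(0.001414² + 0.009556² × 42.3²) = 0.4042; v_R² = 9.132e-05.
t = (0.4042 − 0.001414)/9.132e-05 = 4410 days.

4410 days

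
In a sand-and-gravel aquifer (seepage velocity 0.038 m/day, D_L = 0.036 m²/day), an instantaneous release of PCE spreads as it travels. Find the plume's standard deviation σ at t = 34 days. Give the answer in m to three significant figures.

1.56 m

Dispersive spreading gives a Gaussian with σ² = 2Dt; advection only shifts the center.
σ = √(2 × 0.036 × 34) = 1.56 m.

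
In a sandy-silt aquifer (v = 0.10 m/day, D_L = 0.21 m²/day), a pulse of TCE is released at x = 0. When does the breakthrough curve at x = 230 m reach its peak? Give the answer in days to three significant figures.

For the 1D instantaneous-source solution, setting ∂C/∂t = 0 at fixed x gives v²t² + 2Dt − x² = 0, so t = (√(D² + v²x²) − D)/v².
√(D² + v²x²) = √(0.21² + 0.10² × 230²) = 23.00; v² = 0.01.
t = (23.00 − 0.21)/0.01 = 2280 days (vs. the pure-advection estimate x/v = 2300 d).

2280 days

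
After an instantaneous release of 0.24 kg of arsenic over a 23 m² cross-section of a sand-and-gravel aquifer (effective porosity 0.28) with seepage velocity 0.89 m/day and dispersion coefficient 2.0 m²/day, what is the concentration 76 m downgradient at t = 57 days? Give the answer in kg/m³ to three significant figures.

For an instantaneous plane source, C(x,t) = M/(n_e·A·√(4πDt)) · exp(−(x−vt)²/(4Dt)), with n_e·A the pore (flow) area.
Plume center vt = 0.89 × 57 = 50.73 m, so the well at 76 m is 25.27 m downgradient of the peak.
√(4πDt) = 37.85 m, giving peak height M/(n_e·A·√(4πDt)) = 0.24/(0.28 × 23 × 37.85) = 0.0009846 kg/m³.
(x−vt)²/(4Dt) = (25.27)²/(4 × 2.0 × 57) = 1.400; exp(−1.400) = 0.2466.
C = 0.0009846 × 0.2466 = 0.000243 kg/m³.

0.000243 kg/m³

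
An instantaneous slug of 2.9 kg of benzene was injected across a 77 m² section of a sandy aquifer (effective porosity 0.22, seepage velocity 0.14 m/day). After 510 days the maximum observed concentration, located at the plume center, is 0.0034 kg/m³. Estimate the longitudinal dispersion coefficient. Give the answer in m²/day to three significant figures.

0.396 m²/day

At the plume center C_max = M/(n_e·A·√(4πDt)), so D = M²/(4πt·(n_e·A·C_max)²).
n_e·A·C_max = 0.22 × 77 × 0.0034 = 0.05760 kg/m.
D = 2.9²/(4π × 510 × 0.05760²) = 0.396 m²/day.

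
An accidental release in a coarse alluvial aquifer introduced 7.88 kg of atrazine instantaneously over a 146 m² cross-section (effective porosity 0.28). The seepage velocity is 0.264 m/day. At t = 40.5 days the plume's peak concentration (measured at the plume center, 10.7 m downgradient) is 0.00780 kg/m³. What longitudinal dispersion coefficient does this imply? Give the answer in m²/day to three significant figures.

At the plume center C_max = M/(n_e·A·√(4πDt)), so D = M²/(4πt·(n_e·A·C_max)²).
n_e·A·C_max = 0.28 × 146 × 0.00780 = 0.3189 kg/m.
D = 7.88²/(4π × 40.5 × 0.3189²) = 1.20 m²/day.

1.20 m²/day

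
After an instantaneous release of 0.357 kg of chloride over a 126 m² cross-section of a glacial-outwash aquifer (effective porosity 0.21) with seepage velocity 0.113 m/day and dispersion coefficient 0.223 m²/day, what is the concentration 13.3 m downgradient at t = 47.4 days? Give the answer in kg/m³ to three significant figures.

For an instantaneous plane source, C(x,t) = M/(n_e·A·√(4πDt)) · exp(−(x−vt)²/(4Dt)), with n_e·A the pore (flow) area.
Plume center vt = 0.113 × 47.4 = 5.3562 m, so the well at 13.3 m is 7.9438 m downgradient of the peak.
√(4πDt) = 11.53 m, giving peak height M/(n_e·A·√(4πDt)) = 0.357/(0.21 × 126 × 11.53) = 0.001170 kg/m³.
(x−vt)²/(4Dt) = (7.9438)²/(4 × 0.223 × 47.4) = 1.492; exp(−1.492) = 0.2249.
C = 0.001170 × 0.2249 = 0.000263 kg/m³.

0.000263 kg/m³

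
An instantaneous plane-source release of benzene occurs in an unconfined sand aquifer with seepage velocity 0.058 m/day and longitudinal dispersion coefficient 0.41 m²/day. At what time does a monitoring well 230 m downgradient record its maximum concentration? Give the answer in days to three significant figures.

3850 days

For the 1D instantaneous-source solution, setting ∂C/∂t = 0 at fixed x gives v²t² + 2Dt − x² = 0, so t = (√(D² + v²x²) − D)/v².
√(D² + v²x²) = √(0.41² + 0.058² × 230²) = 13.35; v² = 0.003364.
t = (13.35 − 0.41)/0.003364 = 3850 days (vs. the pure-advection estimate x/v = 3970 d).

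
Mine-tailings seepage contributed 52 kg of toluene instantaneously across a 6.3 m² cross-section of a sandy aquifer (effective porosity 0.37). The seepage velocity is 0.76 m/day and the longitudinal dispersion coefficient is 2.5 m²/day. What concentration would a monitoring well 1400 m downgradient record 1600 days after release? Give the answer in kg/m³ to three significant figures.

For an instantaneous plane source, C(x,t) = M/(n_e·A·√(4πDt)) · exp(−(x−vt)²/(4Dt)), with n_e·A the pore (flow) area.
Plume center vt = 0.76 × 1600 = 1216 m, so the well at 1400 m is 184 m downgradient of the peak.
√(4πDt) = 224.2 m, giving peak height M/(n_e·A·√(4πDt)) = 52/(0.37 × 6.3 × 224.2) = 0.09950 kg/m³.
(x−vt)²/(4Dt) = (184)²/(4 × 2.5 × 1600) = 2.116; exp(−2.116) = 0.1205.
C = 0.09950 × 0.1205 = 0.0120 kg/m³.

0.0120 kg/m³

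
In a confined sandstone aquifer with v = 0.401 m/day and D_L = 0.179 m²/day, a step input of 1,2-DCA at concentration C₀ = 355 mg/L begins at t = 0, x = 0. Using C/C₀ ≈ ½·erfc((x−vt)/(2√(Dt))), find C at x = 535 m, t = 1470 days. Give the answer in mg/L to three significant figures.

352 mg/L

For a continuous step input, C/C₀ ≈ ½·erfc((x−vt)/(2√(Dt))).
vt = 0.401 × 1470 = 589.47 m and 2√(Dt) = 2√(0.179 × 1470) = 32.44 m.
Argument (x−vt)/(2√(Dt)) = (535 − 589.47)/32.44 = -1.679; ½·erfc(-1.679) = 0.9912.
C = 355 × 0.9912 = 352 mg/L.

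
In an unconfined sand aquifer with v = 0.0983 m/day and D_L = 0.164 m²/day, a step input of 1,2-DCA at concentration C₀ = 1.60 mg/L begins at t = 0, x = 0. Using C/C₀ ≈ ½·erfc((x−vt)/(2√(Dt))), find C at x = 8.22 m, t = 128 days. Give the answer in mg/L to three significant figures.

1.20 mg/L

For a continuous step input, C/C₀ ≈ ½·erfc((x−vt)/(2√(Dt))).
vt = 0.0983 × 128 = 12.5824 m and 2√(Dt) = 2√(0.164 × 128) = 9.163 m.
Argument (x−vt)/(2√(Dt)) = (8.22 − 12.5824)/9.163 = -0.4761; ½·erfc(-0.4761) = 0.7496.
C = 1.60 × 0.7496 = 1.20 mg/L.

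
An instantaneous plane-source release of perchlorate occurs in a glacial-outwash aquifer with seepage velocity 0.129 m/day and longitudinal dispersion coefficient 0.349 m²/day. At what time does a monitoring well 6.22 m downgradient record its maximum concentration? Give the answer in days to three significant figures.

For the 1D instantaneous-source solution, setting ∂C/∂t = 0 at fixed x gives v²t² + 2Dt − x² = 0, so t = (√(D² + v²x²) − D)/v².
√(D² + v²x²) = √(0.349² + 0.129² × 6.22²) = 0.8750; v² = 0.016641.
t = (0.8750 − 0.349)/0.016641 = 31.6 days (vs. the pure-advection estimate x/v = 48.2 d).

31.6 days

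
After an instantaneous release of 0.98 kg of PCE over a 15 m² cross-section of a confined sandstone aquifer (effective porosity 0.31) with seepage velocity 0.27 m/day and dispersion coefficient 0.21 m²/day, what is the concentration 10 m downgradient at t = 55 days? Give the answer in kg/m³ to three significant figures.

0.0105 kg/m³

For an instantaneous plane source, C(x,t) = M/(n_e·A·√(4πDt)) · exp(−(x−vt)²/(4Dt)), with n_e·A the pore (flow) area.
Plume center vt = 0.27 × 55 = 14.85 m, so the well at 10 m is 4.85 m upgradient of the peak.
√(4πDt) = 12.05 m, giving peak height M/(n_e·A·√(4πDt)) = 0.98/(0.31 × 15 × 12.05) = 0.01749 kg/m³.
(x−vt)²/(4Dt) = (-4.85)²/(4 × 0.21 × 55) = 0.5091; exp(−0.5091) = 0.6010.
C = 0.01749 × 0.6010 = 0.0105 kg/m³.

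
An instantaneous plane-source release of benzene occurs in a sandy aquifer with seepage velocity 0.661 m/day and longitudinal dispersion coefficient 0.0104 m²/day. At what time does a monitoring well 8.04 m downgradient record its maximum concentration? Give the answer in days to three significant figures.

For the 1D instantaneous-source solution, setting ∂C/∂t = 0 at fixed x gives v²t² + 2Dt − x² = 0, so t = (√(D² + v²x²) − D)/v².
√(D² + v²x²) = √(0.0104² + 0.661² × 8.04²) = 5.314; v² = 0.436921.
t = (5.314 − 0.0104)/0.436921 = 12.1 days (vs. the pure-advection estimate x/v = 12.2 d).

12.1 days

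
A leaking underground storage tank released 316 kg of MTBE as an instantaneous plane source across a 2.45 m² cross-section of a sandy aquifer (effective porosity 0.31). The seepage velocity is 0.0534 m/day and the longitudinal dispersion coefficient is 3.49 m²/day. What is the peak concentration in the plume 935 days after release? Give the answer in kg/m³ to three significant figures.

The peak of an instantaneous 1D plume sits at x = vt; there the Gaussian factor is 1 and C_max = M/(n_e·A·√(4πDt)), where n_e·A is the pore area the mass is dissolved in.
√(4πDt) = √(4π × 3.49 × 935) = 202.5 m, so C_max = 316/(0.31 × 2.45 × 202.5) = 2.05 kg/m³.

2.05 kg/m³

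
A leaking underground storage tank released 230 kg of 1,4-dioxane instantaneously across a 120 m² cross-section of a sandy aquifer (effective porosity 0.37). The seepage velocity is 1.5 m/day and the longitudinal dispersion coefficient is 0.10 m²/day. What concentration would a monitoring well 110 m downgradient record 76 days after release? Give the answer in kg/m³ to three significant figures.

For an instantaneous plane source, C(x,t) = M/(n_e·A·√(4πDt)) · exp(−(x−vt)²/(4Dt)), with n_e·A the pore (flow) area.
Plume center vt = 1.5 × 76 = 114 m, so the well at 110 m is 4 m upgradient of the peak.
√(4πDt) = 9.773 m, giving peak height M/(n_e·A·√(4πDt)) = 230/(0.37 × 120 × 9.773) = 0.5301 kg/m³.
(x−vt)²/(4Dt) = (-4)²/(4 × 0.10 × 76) = 0.5263; exp(−0.5263) = 0.5908.
C = 0.5301 × 0.5908 = 0.313 kg/m³.

0.313 kg/m³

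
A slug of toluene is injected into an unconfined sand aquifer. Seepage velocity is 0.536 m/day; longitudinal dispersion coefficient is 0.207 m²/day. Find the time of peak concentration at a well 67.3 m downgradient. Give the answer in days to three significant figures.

125 days

For the 1D instantaneous-source solution, setting ∂C/∂t = 0 at fixed x gives v²t² + 2Dt − x² = 0, so t = (√(D² + v²x²) − D)/v².
√(D² + v²x²) = √(0.207² + 0.536² × 67.3²) = 36.07; v² = 0.287296.
t = (36.07 − 0.207)/0.287296 = 125 days (vs. the pure-advection estimate x/v = 126 d).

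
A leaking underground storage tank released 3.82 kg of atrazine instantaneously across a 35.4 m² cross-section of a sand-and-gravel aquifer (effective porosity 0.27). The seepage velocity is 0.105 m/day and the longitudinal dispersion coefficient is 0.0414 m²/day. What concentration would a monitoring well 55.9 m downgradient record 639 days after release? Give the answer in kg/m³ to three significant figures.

For an instantaneous plane source, C(x,t) = M/(n_e·A·√(4πDt)) · exp(−(x−vt)²/(4Dt)), with n_e·A the pore (flow) area.
Plume center vt = 0.105 × 639 = 67.095 m, so the well at 55.9 m is 11.195 m upgradient of the peak.
√(4πDt) = 18.23 m, giving peak height M/(n_e·A·√(4πDt)) = 3.82/(0.27 × 35.4 × 18.23) = 0.02192 kg/m³.
(x−vt)²/(4Dt) = (-11.195)²/(4 × 0.0414 × 639) = 1.184; exp(−1.184) = 0.3061.
C = 0.02192 × 0.3061 = 0.00671 kg/m³.

0.00671 kg/m³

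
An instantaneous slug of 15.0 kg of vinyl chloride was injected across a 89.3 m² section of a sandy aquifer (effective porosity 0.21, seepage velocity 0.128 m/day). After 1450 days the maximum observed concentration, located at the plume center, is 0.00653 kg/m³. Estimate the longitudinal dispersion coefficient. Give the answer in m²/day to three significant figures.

At the plume center C_max = M/(n_e·A·√(4πDt)), so D = M²/(4πt·(n_e·A·C_max)²).
n_e·A·C_max = 0.21 × 89.3 × 0.00653 = 0.1225 kg/m.
D = 15.0²/(4π × 1450 × 0.1225²) = 0.823 m²/day.

0.823 m²/day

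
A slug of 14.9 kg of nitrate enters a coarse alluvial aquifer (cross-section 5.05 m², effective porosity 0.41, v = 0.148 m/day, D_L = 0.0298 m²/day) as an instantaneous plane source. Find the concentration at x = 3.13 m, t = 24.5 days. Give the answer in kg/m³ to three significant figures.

2.18 kg/m³

For an instantaneous plane source, C(x,t) = M/(n_e·A·√(4πDt)) · exp(−(x−vt)²/(4Dt)), with n_e·A the pore (flow) area.
Plume center vt = 0.148 × 24.5 = 3.626 m, so the well at 3.13 m is 0.496 m upgradient of the peak.
√(4πDt) = 3.029 m, giving peak height M/(n_e·A·√(4πDt)) = 14.9/(0.41 × 5.05 × 3.029) = 2.376 kg/m³.
(x−vt)²/(4Dt) = (-0.496)²/(4 × 0.0298 × 24.5) = 0.08424; exp(−0.08424) = 0.9192.
C = 2.376 × 0.9192 = 2.18 kg/m³.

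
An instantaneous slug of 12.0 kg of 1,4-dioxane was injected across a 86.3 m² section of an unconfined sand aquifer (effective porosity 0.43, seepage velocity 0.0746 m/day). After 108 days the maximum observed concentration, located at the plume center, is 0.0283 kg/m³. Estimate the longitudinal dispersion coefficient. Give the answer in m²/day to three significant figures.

0.0962 m²/day

At the plume center C_max = M/(n_e·A·√(4πDt)), so D = M²/(4πt·(n_e·A·C_max)²).
n_e·A·C_max = 0.43 × 86.3 × 0.0283 = 1.050 kg/m.
D = 12.0²/(4π × 108 × 1.050²) = 0.0962 m²/day.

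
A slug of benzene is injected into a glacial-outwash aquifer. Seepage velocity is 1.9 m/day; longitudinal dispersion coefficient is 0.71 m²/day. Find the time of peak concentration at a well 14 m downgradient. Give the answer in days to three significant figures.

For the 1D instantaneous-source solution, setting ∂C/∂t = 0 at fixed x gives v²t² + 2Dt − x² = 0, so t = (√(D² + v²x²) − D)/v².
√(D² + v²x²) = √(0.71² + 1.9² × 14²) = 26.61; v² = 3.61.
t = (26.61 − 0.71)/3.61 = 7.17 days (vs. the pure-advection estimate x/v = 7.37 d).

7.17 days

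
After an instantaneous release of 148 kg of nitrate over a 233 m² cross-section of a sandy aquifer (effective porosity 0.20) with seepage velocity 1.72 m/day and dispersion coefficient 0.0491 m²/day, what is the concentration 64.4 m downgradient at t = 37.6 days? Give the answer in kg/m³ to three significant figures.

For an instantaneous plane source, C(x,t) = M/(n_e·A·√(4πDt)) · exp(−(x−vt)²/(4Dt)), with n_e·A the pore (flow) area.
Plume center vt = 1.72 × 37.6 = 64.672 m, so the well at 64.4 m is 0.272 m upgradient of the peak.
√(4πDt) = 4.817 m, giving peak height M/(n_e·A·√(4πDt)) = 148/(0.20 × 233 × 4.817) = 0.6593 kg/m³.
(x−vt)²/(4Dt) = (-0.272)²/(4 × 0.0491 × 37.6) = 0.01002; exp(−0.01002) = 0.9900.
C = 0.6593 × 0.9900 = 0.653 kg/m³.

0.653 kg/m³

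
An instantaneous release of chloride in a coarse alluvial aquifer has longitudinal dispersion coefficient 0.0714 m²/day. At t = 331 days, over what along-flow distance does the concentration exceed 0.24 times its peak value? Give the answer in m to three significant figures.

The plume is Gaussian with σ = √(2Dt) = √(2 × 0.0714 × 331) = 6.875 m.
C/C_peak = exp(−Δx²/(2σ²)) = 0.24 ⇒ Δx = σ·√(−2 ln 0.24) = 6.875 × 1.689 = 11.61 m.
Width = 2Δx = 23.2 m.

23.2 m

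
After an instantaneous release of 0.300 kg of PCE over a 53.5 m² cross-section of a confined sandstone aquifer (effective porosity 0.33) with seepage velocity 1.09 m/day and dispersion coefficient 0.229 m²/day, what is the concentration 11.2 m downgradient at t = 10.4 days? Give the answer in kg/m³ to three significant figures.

0.00310 kg/m³

For an instantaneous plane source, C(x,t) = M/(n_e·A·√(4πDt)) · exp(−(x−vt)²/(4Dt)), with n_e·A the pore (flow) area.
Plume center vt = 1.09 × 10.4 = 11.336 m, so the well at 11.2 m is 0.136 m upgradient of the peak.
√(4πDt) = 5.471 m, giving peak height M/(n_e·A·√(4πDt)) = 0.300/(0.33 × 53.5 × 5.471) = 0.003106 kg/m³.
(x−vt)²/(4Dt) = (-0.136)²/(4 × 0.229 × 10.4) = 0.001942; exp(−0.001942) = 0.9981.
C = 0.003106 × 0.9981 = 0.00310 kg/m³.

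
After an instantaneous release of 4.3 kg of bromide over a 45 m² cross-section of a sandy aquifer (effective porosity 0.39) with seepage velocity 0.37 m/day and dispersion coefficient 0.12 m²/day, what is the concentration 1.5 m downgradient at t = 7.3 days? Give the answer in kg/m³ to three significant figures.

0.0489 kg/m³

For an instantaneous plane source, C(x,t) = M/(n_e·A·√(4πDt)) · exp(−(x−vt)²/(4Dt)), with n_e·A the pore (flow) area.
Plume center vt = 0.37 × 7.3 = 2.701 m, so the well at 1.5 m is 1.201 m upgradient of the peak.
√(4πDt) = 3.318 m, giving peak height M/(n_e·A·√(4πDt)) = 4.3/(0.39 × 45 × 3.318) = 0.07384 kg/m³.
(x−vt)²/(4Dt) = (-1.201)²/(4 × 0.12 × 7.3) = 0.4116; exp(−0.4116) = 0.6626.
C = 0.07384 × 0.6626 = 0.0489 kg/m³.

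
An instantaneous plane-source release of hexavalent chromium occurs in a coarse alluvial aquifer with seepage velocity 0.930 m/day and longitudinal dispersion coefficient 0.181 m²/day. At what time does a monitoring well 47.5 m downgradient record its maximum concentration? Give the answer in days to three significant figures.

For the 1D instantaneous-source solution, setting ∂C/∂t = 0 at fixed x gives v²t² + 2Dt − x² = 0, so t = (√(D² + v²x²) − D)/v².
√(D² + v²x²) = √(0.181² + 0.930² × 47.5²) = 44.18; v² = 0.8649.
t = (44.18 − 0.181)/0.8649 = 50.9 days (vs. the pure-advection estimate x/v = 51.1 d).

50.9 days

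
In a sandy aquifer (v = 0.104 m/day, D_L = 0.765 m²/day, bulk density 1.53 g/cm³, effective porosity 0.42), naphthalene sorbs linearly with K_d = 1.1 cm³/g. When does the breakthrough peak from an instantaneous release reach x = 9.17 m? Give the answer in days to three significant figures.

Retardation factor R = 1 + ρ_b·K_d/n = 1 + 1.53 × 1.1/0.42 = 5.007.
Sorption retards both mechanisms: v_R = v/R = 0.02077 m/day, D_R = D/R = 0.1528 m²/day.
Peak time from v_R²t² + 2D_R t − x² = 0: t = (√(D_R² + v_R²x²) − D_R)/v_R².
√(D_R² + v_R²x²) = √(0.1528² + 0.02077² × 9.17²) = 0.2442; v_R² = 0.0004314.
t = (0.2442 − 0.1528)/0.0004314 = 212 days.

212 days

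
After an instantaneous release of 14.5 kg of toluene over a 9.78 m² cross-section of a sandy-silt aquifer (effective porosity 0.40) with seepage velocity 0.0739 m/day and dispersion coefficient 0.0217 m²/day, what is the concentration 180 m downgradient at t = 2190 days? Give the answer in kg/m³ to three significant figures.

0.0268 kg/m³

For an instantaneous plane source, C(x,t) = M/(n_e·A·√(4πDt)) · exp(−(x−vt)²/(4Dt)), with n_e·A the pore (flow) area.
Plume center vt = 0.0739 × 2190 = 161.841 m, so the well at 180 m is 18.159 m downgradient of the peak.
√(4πDt) = 24.44 m, giving peak height M/(n_e·A·√(4πDt)) = 14.5/(0.40 × 9.78 × 24.44) = 0.1517 kg/m³.
(x−vt)²/(4Dt) = (18.159)²/(4 × 0.0217 × 2190) = 1.735; exp(−1.735) = 0.1764.
C = 0.1517 × 0.1764 = 0.0268 kg/m³.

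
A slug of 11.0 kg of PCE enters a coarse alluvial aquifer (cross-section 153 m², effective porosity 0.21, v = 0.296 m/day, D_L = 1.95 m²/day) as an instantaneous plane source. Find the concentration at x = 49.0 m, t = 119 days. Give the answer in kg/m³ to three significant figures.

For an instantaneous plane source, C(x,t) = M/(n_e·A·√(4πDt)) · exp(−(x−vt)²/(4Dt)), with n_e·A the pore (flow) area.
Plume center vt = 0.296 × 119 = 35.224 m, so the well at 49.0 m is 13.776 m downgradient of the peak.
√(4πDt) = 54.00 m, giving peak height M/(n_e·A·√(4πDt)) = 11.0/(0.21 × 153 × 54.00) = 0.006340 kg/m³.
(x−vt)²/(4Dt) = (13.776)²/(4 × 1.95 × 119) = 0.2045; exp(−0.2045) = 0.8151.
C = 0.006340 × 0.8151 = 0.00517 kg/m³.

0.00517 kg/m³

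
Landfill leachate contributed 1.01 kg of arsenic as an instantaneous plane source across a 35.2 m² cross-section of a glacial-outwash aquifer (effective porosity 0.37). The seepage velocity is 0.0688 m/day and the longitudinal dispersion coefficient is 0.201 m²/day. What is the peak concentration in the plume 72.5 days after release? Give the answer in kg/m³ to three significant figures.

The peak of an instantaneous 1D plume sits at x = vt; there the Gaussian factor is 1 and C_max = M/(n_e·A·√(4πDt)), where n_e·A is the pore area the mass is dissolved in.
√(4πDt) = √(4π × 0.201 × 72.5) = 13.53 m, so C_max = 1.01/(0.37 × 35.2 × 13.53) = 0.00573 kg/m³.

0.00573 kg/m³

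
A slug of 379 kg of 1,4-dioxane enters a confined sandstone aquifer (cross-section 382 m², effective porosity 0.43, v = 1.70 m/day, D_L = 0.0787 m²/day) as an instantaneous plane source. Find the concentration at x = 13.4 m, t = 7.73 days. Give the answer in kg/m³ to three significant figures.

For an instantaneous plane source, C(x,t) = M/(n_e·A·√(4πDt)) · exp(−(x−vt)²/(4Dt)), with n_e·A the pore (flow) area.
Plume center vt = 1.70 × 7.73 = 13.141 m, so the well at 13.4 m is 0.259 m downgradient of the peak.
√(4πDt) = 2.765 m, giving peak height M/(n_e·A·√(4πDt)) = 379/(0.43 × 382 × 2.765) = 0.8345 kg/m³.
(x−vt)²/(4Dt) = (0.259)²/(4 × 0.0787 × 7.73) = 0.02757; exp(−0.02757) = 0.9728.
C = 0.8345 × 0.9728 = 0.812 kg/m³.

0.812 kg/m³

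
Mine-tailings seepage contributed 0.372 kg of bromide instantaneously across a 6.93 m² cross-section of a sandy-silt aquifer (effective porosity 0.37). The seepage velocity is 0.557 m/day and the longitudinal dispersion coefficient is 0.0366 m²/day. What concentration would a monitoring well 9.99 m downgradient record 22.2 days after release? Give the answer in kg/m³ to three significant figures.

For an instantaneous plane source, C(x,t) = M/(n_e·A·√(4πDt)) · exp(−(x−vt)²/(4Dt)), with n_e·A the pore (flow) area.
Plume center vt = 0.557 × 22.2 = 12.3654 m, so the well at 9.99 m is 2.3754 m upgradient of the peak.
√(4πDt) = 3.195 m, giving peak height M/(n_e·A·√(4πDt)) = 0.372/(0.37 × 6.93 × 3.195) = 0.04541 kg/m³.
(x−vt)²/(4Dt) = (-2.3754)²/(4 × 0.0366 × 22.2) = 1.736; exp(−1.736) = 0.1762.
C = 0.04541 × 0.1762 = 0.00800 kg/m³.

0.00800 kg/m³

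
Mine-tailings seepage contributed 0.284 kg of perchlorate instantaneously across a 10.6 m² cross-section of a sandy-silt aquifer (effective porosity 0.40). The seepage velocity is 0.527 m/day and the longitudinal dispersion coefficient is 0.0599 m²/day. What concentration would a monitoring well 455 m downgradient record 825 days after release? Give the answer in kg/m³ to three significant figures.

0.000339 kg/m³

For an instantaneous plane source, C(x,t) = M/(n_e·A·√(4πDt)) · exp(−(x−vt)²/(4Dt)), with n_e·A the pore (flow) area.
Plume center vt = 0.527 × 825 = 434.775 m, so the well at 455 m is 20.225 m downgradient of the peak.
√(4πDt) = 24.92 m, giving peak height M/(n_e·A·√(4πDt)) = 0.284/(0.40 × 10.6 × 24.92) = 0.002688 kg/m³.
(x−vt)²/(4Dt) = (20.225)²/(4 × 0.0599 × 825) = 2.069; exp(−2.069) = 0.1263.
C = 0.002688 × 0.1263 = 0.000339 kg/m³.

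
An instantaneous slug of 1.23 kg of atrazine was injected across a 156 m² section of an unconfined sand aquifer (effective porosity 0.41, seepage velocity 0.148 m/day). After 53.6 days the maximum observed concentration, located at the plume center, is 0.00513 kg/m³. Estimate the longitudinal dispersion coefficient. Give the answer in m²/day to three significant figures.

At the plume center C_max = M/(n_e·A·√(4πDt)), so D = M²/(4πt·(n_e·A·C_max)²).
n_e·A·C_max = 0.41 × 156 × 0.00513 = 0.3281 kg/m.
D = 1.23²/(4π × 53.6 × 0.3281²) = 0.0209 m²/day.

0.0209 m²/day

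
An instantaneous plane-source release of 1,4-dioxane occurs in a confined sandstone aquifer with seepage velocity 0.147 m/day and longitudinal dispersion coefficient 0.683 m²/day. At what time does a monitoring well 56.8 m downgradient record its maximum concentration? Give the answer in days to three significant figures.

356 days

For the 1D instantaneous-source solution, setting ∂C/∂t = 0 at fixed x gives v²t² + 2Dt − x² = 0, so t = (√(D² + v²x²) − D)/v².
√(D² + v²x²) = √(0.683² + 0.147² × 56.8²) = 8.377; v² = 0.021609.
t = (8.377 − 0.683)/0.021609 = 356 days (vs. the pure-advection estimate x/v = 386 d).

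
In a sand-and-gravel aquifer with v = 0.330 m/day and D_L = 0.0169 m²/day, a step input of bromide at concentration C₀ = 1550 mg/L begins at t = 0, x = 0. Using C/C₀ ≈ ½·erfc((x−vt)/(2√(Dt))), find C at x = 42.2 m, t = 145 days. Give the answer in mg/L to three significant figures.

For a continuous step input, C/C₀ ≈ ½·erfc((x−vt)/(2√(Dt))).
vt = 0.330 × 145 = 47.85 m and 2√(Dt) = 2√(0.0169 × 145) = 3.131 m.
Argument (x−vt)/(2√(Dt)) = (42.2 − 47.85)/3.131 = -1.805; ½·erfc(-1.805) = 0.9947.
C = 1550 × 0.9947 = 1540 mg/L.

1540 mg/L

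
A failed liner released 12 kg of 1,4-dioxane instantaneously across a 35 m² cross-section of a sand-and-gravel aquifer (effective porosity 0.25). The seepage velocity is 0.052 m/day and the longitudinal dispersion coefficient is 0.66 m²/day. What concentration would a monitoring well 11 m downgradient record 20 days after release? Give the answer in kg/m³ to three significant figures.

0.0163 kg/m³

For an instantaneous plane source, C(x,t) = M/(n_e·A·√(4πDt)) · exp(−(x−vt)²/(4Dt)), with n_e·A the pore (flow) area.
Plume center vt = 0.052 × 20 = 1.04 m, so the well at 11 m is 9.96 m downgradient of the peak.
√(4πDt) = 12.88 m, giving peak height M/(n_e·A·√(4πDt)) = 12/(0.25 × 35 × 12.88) = 0.1065 kg/m³.
(x−vt)²/(4Dt) = (9.96)²/(4 × 0.66 × 20) = 1.879; exp(−1.879) = 0.1527.
C = 0.1065 × 0.1527 = 0.0163 kg/m³.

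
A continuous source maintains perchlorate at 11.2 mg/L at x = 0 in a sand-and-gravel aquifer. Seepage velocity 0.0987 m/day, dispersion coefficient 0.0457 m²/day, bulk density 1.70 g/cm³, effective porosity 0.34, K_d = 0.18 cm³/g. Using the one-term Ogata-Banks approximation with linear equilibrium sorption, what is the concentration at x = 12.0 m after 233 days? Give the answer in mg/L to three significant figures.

Retardation factor R = 1 + ρ_b·K_d/n = 1 + 1.70 × 0.18/0.34 = 1.900.
Sorption retards both mechanisms: v_R = v/R = 0.05195 m/day, D_R = D/R = 0.02405 m²/day.
v_R·t = 0.05195 × 233 = 12.10435 m; 2√(D_R t) = 4.734 m; argument = (12.0 − 12.10435)/4.734 = -0.02204.
C = C₀ × ½·erfc(-0.02204) = 11.2 × 0.5124 = 5.74 mg/L.

5.74 mg/L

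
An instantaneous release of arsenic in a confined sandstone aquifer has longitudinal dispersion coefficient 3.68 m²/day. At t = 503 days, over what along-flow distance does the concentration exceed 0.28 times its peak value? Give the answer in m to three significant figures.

The plume is Gaussian with σ = √(2Dt) = √(2 × 3.68 × 503) = 60.84 m.
C/C_peak = exp(−Δx²/(2σ²)) = 0.28 ⇒ Δx = σ·√(−2 ln 0.28) = 60.84 × 1.596 = 97.10 m.
Width = 2Δx = 194 m.

194 m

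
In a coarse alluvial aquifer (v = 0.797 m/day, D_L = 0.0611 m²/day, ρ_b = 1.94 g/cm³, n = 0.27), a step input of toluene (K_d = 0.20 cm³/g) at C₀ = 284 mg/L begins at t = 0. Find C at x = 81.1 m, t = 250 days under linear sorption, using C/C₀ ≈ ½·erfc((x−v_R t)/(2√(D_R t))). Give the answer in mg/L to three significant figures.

Retardation factor R = 1 + ρ_b·K_d/n = 1 + 1.94 × 0.20/0.27 = 2.437.
Sorption retards both mechanisms: v_R = v/R = 0.3270 m/day, D_R = D/R = 0.02507 m²/day.
v_R·t = 0.3270 × 250 = 81.75 m; 2√(D_R t) = 5.007 m; argument = (81.1 − 81.75)/5.007 = -0.1298.
C = C₀ × ½·erfc(-0.1298) = 284 × 0.5728 = 163 mg/L.

163 mg/L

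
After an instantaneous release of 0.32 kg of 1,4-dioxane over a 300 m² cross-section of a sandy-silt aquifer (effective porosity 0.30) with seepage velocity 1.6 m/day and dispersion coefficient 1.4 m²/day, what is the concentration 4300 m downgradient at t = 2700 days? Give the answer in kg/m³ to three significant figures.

For an instantaneous plane source, C(x,t) = M/(n_e·A·√(4πDt)) · exp(−(x−vt)²/(4Dt)), with n_e·A the pore (flow) area.
Plume center vt = 1.6 × 2700 = 4320 m, so the well at 4300 m is 20 m upgradient of the peak.
√(4πDt) = 217.9 m, giving peak height M/(n_e·A·√(4πDt)) = 0.32/(0.30 × 300 × 217.9) = 1.632e-05 kg/m³.
(x−vt)²/(4Dt) = (-20)²/(4 × 1.4 × 2700) = 0.02646; exp(−0.02646) = 0.9739.
C = 1.632e-05 × 0.9739 = 1.59e-05 kg/m³.

1.59e-05 kg/m³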